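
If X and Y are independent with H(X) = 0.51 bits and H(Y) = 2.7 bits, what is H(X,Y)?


For independent variables, H(X,Y) = H(X) + H(Y) = 0.51 + 2.7 = 3.21

3.21 bits


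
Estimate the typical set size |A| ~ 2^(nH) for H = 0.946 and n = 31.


log2|A_typical| = nH = 31 * 0.946 = 29.326, so |A_typical| ~ 2^29.326 = 6.730e+08

6.730e+08


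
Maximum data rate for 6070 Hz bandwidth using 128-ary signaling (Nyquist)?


Rate = 2 * B * log2(M) = 2 * 6070 * 7.0 = 84980.0

84980.0 bps


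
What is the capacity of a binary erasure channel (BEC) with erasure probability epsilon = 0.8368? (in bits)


C = 1 - epsilon = 1 - 0.8368 = 0.1632

0.1632 bits


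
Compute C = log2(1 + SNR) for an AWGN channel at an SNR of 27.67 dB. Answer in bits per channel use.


SNR_linear = 10^(27.67/10) = 584.7901; C = log2(1 + SNR_linear) = log2(1 + 584.7901) = 9.1942

9.1942 bits/channel use


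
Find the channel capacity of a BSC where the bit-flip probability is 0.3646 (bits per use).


H(p) = -p*log2(p) - (1-p)*log2(1-p) = -0.3646*log2(0.3646) - 0.6354*log2(0.6354) = 0.530717 + 0.415719 = 0.9464. C = 1 - H(p) = 1 - 0.9464 = 0.0536

0.0536 bits


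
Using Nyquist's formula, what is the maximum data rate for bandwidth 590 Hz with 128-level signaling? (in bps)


Rate = 2 * B * log2(M) = 2 * 590 * 7.0 = 8260.0

8260.0 bps


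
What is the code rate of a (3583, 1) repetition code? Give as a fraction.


Rate = k/n = 1/3583

1/3583


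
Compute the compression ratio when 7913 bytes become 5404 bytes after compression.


Ratio = original / compressed = 7913 / 5404 = 1.4643

1.4643


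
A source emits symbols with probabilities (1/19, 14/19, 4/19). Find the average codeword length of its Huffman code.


Huffman construction (repeatedly merge the two least-probable nodes; each merge adds 1 bit to every symbol beneath it): 1/19 + 4/19 = 5/19; 5/19 + 14/19 = 1. Resulting codeword lengths (in the order the probabilities were given): (2, 1, 2). L_avg = sum(p_i * l_i) = 1/19*2 + 14/19*1 + 4/19*2 = 24/19 = 1.2632

1.2632 bits


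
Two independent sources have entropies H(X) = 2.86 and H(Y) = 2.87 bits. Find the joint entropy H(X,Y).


For independent variables, H(X,Y) = H(X) + H(Y) = 2.86 + 2.87 = 5.73

5.73 bits


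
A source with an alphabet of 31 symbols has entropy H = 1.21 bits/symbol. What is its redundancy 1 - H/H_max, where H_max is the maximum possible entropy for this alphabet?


H_max = log2(K) = log2(31) = 4.9542 bits/symbol. Redundancy = 1 - H/H_max = 1 - 1.21/4.9542 = 1 - 0.2442 = 0.7558

0.7558


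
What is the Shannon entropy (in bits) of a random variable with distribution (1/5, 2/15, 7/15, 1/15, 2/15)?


H = -sum(p_i * log2(p_i)). Terms: -(1/5)*log2(1/5) = 0.464386; -(2/15)*log2(2/15) = 0.387585; -(7/15)*log2(7/15) = 0.513117; -(1/15)*log2(1/15) = 0.260459; -(2/15)*log2(2/15) = 0.387585. H = 0.464386 + 0.387585 + 0.513117 + 0.260459 + 0.387585 = 2.0131

2.0131 bits


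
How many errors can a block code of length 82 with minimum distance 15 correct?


Correction capability = floor((d-1)/2) = floor((15-1)/2) = 7

7 errors


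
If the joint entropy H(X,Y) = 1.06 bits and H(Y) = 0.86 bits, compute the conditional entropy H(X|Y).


H(X|Y) = H(X,Y) - H(Y) = 1.06 - 0.86 = 0.2

0.2 bits


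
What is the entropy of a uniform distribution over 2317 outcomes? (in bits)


H = log2(n) = log2(2317) = 11.178

11.178 bits


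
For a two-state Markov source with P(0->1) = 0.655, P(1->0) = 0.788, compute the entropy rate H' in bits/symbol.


Stationary distribution: pi_0 = p10/(p01+p10) = 0.5461, pi_1 = 0.4539. Entropy rate H' = pi_0*H(p01) + pi_1*H(p10) = 0.5461*0.9295 + 0.4539*0.7453 = 0.8459

0.8459 bits/symbol


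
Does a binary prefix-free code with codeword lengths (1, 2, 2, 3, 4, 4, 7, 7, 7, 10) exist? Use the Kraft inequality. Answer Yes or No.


Kraft sum = sum(2^(-l_i)) = 1.2744, need <= 1. Result: violated (a binary prefix-free code with these lengths cannot exist)

No


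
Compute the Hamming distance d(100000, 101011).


Count differing positions: . . ^ . ^ ^ = 3 differences

3


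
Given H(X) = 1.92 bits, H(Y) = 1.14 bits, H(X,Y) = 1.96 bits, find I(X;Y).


I(X;Y) = H(X) + H(Y) - H(X,Y) = 1.92 + 1.14 - 1.96 = 1.1

1.1 bits


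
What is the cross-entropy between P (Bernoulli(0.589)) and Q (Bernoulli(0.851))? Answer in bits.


H(P,Q) = -p*log2(q) - (1-p)*log2(1-q). -0.589*log2(0.851) = 0.137101; -0.411*log2(0.149) = 1.128859. H(P,Q) = 0.137101 + 1.128859 = 1.266

1.266 bits


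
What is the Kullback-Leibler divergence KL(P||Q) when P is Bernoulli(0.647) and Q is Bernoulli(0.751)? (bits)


KL = p*log2(p/q) + (1-p)*log2((1-p)/(1-q)) = 0.647*log2(0.647/0.751) + 0.353*log2(0.353/0.249) = 0.0386

0.0386 bits


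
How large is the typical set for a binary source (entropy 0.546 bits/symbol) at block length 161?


log2|A_typical| = nH = 161 * 0.546 = 87.906, so |A_typical| ~ 2^87.906 = 2.900e+26

2.900e+26


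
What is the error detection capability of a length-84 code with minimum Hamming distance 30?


Detection capability = d_min - 1 = 30 - 1 = 29

29 errors


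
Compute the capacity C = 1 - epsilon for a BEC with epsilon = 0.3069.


C = 1 - epsilon = 1 - 0.3069 = 0.6931

0.6931 bits


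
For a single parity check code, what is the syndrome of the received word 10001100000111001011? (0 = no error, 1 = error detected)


Syndrome = XOR of all bits = 1 XOR 0 XOR 0 XOR 0 XOR 1 XOR 1 XOR 0 XOR 0 XOR 0 XOR 0 XOR 0 XOR 1 XOR 1 XOR 1 XOR 0 XOR 0 XOR 1 XOR 0 XOR 1 XOR 1 = 1

1


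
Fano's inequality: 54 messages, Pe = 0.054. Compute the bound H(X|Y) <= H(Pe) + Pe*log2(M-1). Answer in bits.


H(Pe) = -Pe*log2(Pe) - (1-Pe)*log2(1-Pe) = -0.054*log2(0.054) - 0.946*log2(0.946) = 0.227388 + 0.075763 = 0.3032. Pe*log2(M-1) = 0.054*log2(53) = 0.309308. Bound = H(Pe) + Pe*log2(M-1) = 0.227388 + 0.075763 + 0.309308 = 0.6125

0.6125 bits


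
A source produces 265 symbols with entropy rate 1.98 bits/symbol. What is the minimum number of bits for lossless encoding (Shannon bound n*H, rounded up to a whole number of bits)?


Minimum bits >= n * H = 265 * 1.98 = 524.7, rounded up to a whole number of bits = 525

525 bits


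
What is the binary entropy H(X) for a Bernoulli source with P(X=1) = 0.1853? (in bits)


H = -p*log2(p) - (1-p)*log2(1-p). -0.1853*log2(0.1853) = 0.450662; -0.8147*log2(0.8147) = 0.240874. H = 0.450662 + 0.240874 = 0.6915

0.6915 bits


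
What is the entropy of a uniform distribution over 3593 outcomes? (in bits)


H = log2(n) = log2(3593) = 11.811

11.811 bits


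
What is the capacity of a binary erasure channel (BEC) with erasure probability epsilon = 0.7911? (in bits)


C = 1 - epsilon = 1 - 0.7911 = 0.2089

0.2089 bits


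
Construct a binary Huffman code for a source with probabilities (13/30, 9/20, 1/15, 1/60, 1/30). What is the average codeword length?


Huffman construction (repeatedly merge the two least-probable nodes; each merge adds 1 bit to every symbol beneath it): 1/60 + 1/30 = 1/20; 1/20 + 1/15 = 7/60; 7/60 + 13/30 = 11/20; 9/20 + 11/20 = 1. Resulting codeword lengths (in the order the probabilities were given): (2, 1, 3, 4, 4). L_avg = sum(p_i * l_i) = 13/30*2 + 9/20*1 + 1/15*3 + 1/60*4 + 1/30*4 = 103/60 = 1.7167

1.7167 bits


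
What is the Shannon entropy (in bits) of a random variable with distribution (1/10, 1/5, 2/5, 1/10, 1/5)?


H = -sum(p_i * log2(p_i)). Terms: -(1/10)*log2(1/10) = 0.332193; -(1/5)*log2(1/5) = 0.464386; -(2/5)*log2(2/5) = 0.528771; -(1/10)*log2(1/10) = 0.332193; -(1/5)*log2(1/5) = 0.464386. H = 0.332193 + 0.464386 + 0.528771 + 0.332193 + 0.464386 = 2.1219

2.1219 bits


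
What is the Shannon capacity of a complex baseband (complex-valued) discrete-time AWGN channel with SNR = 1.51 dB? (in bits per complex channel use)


SNR_linear = 10^(1.51/10) = 1.4158; C = log2(1 + SNR_linear) = log2(1 + 1.4158) = 1.2725

1.2725 bits/channel use


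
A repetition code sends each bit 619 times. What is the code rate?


Rate = k/n = 1/619

1/619


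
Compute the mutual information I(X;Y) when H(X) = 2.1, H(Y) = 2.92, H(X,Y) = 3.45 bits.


I(X;Y) = H(X) + H(Y) - H(X,Y) = 2.1 + 2.92 - 3.45 = 1.57

1.57 bits


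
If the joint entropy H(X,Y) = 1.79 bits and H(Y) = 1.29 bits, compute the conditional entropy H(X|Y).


H(X|Y) = H(X,Y) - H(Y) = 1.79 - 1.29 = 0.5

0.5 bits


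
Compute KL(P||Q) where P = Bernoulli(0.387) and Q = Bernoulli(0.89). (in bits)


KL = p*log2(p/q) + (1-p)*log2((1-p)/(1-q)) = 0.387*log2(0.387/0.89) + 0.613*log2(0.613/0.11) = 1.0543

1.0543 bits


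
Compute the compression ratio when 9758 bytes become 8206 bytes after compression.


Ratio = original / compressed = 9758 / 8206 = 1.1891

1.1891


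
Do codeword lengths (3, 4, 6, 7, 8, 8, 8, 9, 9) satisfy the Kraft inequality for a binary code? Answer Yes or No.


Kraft sum = sum(2^(-l_i)) = 0.2266, need <= 1. Result: satisfied (a binary prefix-free code with these lengths exists)

Yes


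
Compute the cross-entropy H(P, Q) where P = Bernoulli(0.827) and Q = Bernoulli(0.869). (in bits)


H(P,Q) = -p*log2(q) - (1-p)*log2(1-q). -0.827*log2(0.869) = 0.167527; -0.173*log2(0.131) = 0.507299. H(P,Q) = 0.167527 + 0.507299 = 0.6748

0.6748 bits


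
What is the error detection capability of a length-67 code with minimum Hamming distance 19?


Detection capability = d_min - 1 = 19 - 1 = 18

18 errors


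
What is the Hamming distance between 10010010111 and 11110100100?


Count differing positions: . ^ ^ . . ^ ^ . . ^ ^ = 6 differences

6


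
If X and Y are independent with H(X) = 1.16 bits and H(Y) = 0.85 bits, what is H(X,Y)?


For independent variables, H(X,Y) = H(X) + H(Y) = 1.16 + 0.85 = 2.01

2.01 bits


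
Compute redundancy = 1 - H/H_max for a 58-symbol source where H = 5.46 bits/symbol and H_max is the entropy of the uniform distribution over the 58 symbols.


H_max = log2(K) = log2(58) = 5.858 bits/symbol. Redundancy = 1 - H/H_max = 1 - 5.46/5.858 = 1 - 0.9321 = 0.0679

0.0679


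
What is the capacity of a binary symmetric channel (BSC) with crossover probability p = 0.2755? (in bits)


H(p) = -p*log2(p) - (1-p)*log2(1-p) = -0.2755*log2(0.2755) - 0.7245*log2(0.7245) = 0.512396 + 0.336851 = 0.8492. C = 1 - H(p) = 1 - 0.8492 = 0.1508

0.1508 bits


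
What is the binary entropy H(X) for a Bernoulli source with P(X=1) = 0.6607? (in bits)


H = -p*log2(p) - (1-p)*log2(1-p). -0.6607*log2(0.6607) = 0.395054; -0.3393*log2(0.3393) = 0.529093. H = 0.395054 + 0.529093 = 0.9241

0.9241 bits


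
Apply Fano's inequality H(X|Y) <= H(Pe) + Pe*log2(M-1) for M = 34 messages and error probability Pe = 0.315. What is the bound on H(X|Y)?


H(Pe) = -Pe*log2(Pe) - (1-Pe)*log2(1-Pe) = -0.315*log2(0.315) - 0.685*log2(0.685) = 0.524972 + 0.373890 = 0.8989. Pe*log2(M-1) = 0.315*log2(33) = 1.588984. Bound = H(Pe) + Pe*log2(M-1) = 0.524972 + 0.373890 + 1.588984 = 2.4878

2.4878 bits


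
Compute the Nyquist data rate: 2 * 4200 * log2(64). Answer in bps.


Rate = 2 * B * log2(M) = 2 * 4200 * 6.0 = 50400.0

50400.0 bps


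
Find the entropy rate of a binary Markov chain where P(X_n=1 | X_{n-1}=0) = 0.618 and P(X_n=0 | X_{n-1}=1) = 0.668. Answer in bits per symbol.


Stationary distribution: pi_0 = p10/(p01+p10) = 0.5194, pi_1 = 0.4806. Entropy rate H' = pi_0*H(p01) + pi_1*H(p10) = 0.5194*0.9594 + 0.4806*0.917 = 0.939

0.939 bits/symbol


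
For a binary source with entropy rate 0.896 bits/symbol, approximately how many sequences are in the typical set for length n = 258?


log2|A_typical| = nH = 258 * 0.896 = 231.168, so |A_typical| ~ 2^231.168 = 3.877e+69

3.877e+69


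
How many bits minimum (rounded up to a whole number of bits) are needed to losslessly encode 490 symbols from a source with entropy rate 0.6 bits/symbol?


Minimum bits >= n * H = 490 * 0.6 = 294.0, rounded up to a whole number of bits = 294

294 bits


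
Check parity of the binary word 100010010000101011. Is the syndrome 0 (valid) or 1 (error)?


Syndrome = XOR of all bits = 1 XOR 0 XOR 0 XOR 0 XOR 1 XOR 0 XOR 0 XOR 1 XOR 0 XOR 0 XOR 0 XOR 0 XOR 1 XOR 0 XOR 1 XOR 0 XOR 1 XOR 1 = 1

1


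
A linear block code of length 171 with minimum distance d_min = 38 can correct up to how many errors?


Correction capability = floor((d-1)/2) = floor((38-1)/2) = 18

18 errors


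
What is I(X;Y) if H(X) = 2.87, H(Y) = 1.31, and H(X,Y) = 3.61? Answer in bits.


I(X;Y) = H(X) + H(Y) - H(X,Y) = 2.87 + 1.31 - 3.61 = 0.57

0.57 bits


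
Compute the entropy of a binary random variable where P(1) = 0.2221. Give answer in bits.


H = -p*log2(p) - (1-p)*log2(1-p). -0.2221*log2(0.2221) = 0.482117; -0.7779*log2(0.7779) = 0.281867. H = 0.482117 + 0.281867 = 0.764

0.764 bits


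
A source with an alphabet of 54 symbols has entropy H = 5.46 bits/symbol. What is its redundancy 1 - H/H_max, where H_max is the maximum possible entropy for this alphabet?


H_max = log2(K) = log2(54) = 5.7549 bits/symbol. Redundancy = 1 - H/H_max = 1 - 5.46/5.7549 = 1 - 0.9488 = 0.0512

0.0512


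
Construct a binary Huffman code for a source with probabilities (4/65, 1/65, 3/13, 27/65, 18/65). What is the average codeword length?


Huffman construction (repeatedly merge the two least-probable nodes; each merge adds 1 bit to every symbol beneath it): 1/65 + 4/65 = 1/13; 1/13 + 3/13 = 4/13; 18/65 + 4/13 = 38/65; 27/65 + 38/65 = 1. Resulting codeword lengths (in the order the probabilities were given): (4, 4, 3, 1, 2). L_avg = sum(p_i * l_i) = 4/65*4 + 1/65*4 + 3/13*3 + 27/65*1 + 18/65*2 = 128/65 = 1.9692

1.9692 bits


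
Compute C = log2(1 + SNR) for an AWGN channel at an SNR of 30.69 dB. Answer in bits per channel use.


SNR_linear = 10^(30.69/10) = 1172.1954; C = log2(1 + SNR_linear) = log2(1 + 1172.1954) = 10.1962

10.1962 bits/channel use


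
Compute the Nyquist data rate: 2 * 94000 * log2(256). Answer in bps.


Rate = 2 * B * log2(M) = 2 * 94000 * 8.0 = 1504000.0

1504000.0 bps


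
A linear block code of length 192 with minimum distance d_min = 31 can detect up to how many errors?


Detection capability = d_min - 1 = 31 - 1 = 30

30 errors


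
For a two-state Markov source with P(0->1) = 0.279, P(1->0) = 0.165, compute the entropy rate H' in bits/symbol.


Stationary distribution: pi_0 = p10/(p01+p10) = 0.3716, pi_1 = 0.6284. Entropy rate H' = pi_0*H(p01) + pi_1*H(p10) = 0.3716*0.8541 + 0.6284*0.6461 = 0.7234

0.7234 bits/symbol


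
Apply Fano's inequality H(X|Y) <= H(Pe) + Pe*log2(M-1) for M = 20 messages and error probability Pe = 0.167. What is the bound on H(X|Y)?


H(Pe) = -Pe*log2(Pe) - (1-Pe)*log2(1-Pe) = -0.167*log2(0.167) - 0.833*log2(0.833) = 0.431207 + 0.219588 = 0.6508. Pe*log2(M-1) = 0.167*log2(19) = 0.709404. Bound = H(Pe) + Pe*log2(M-1) = 0.431207 + 0.219588 + 0.709404 = 1.3602

1.3602 bits


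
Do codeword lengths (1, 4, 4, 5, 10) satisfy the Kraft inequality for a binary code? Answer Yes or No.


Kraft sum = sum(2^(-l_i)) = 0.6572, need <= 1. Result: satisfied (a binary prefix-free code with these lengths exists)

Yes


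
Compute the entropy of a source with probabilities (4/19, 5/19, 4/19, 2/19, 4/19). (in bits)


H = -sum(p_i * log2(p_i)). Terms: -(4/19)*log2(4/19) = 0.473248; -(5/19)*log2(5/19) = 0.506842; -(4/19)*log2(4/19) = 0.473248; -(2/19)*log2(2/19) = 0.341887; -(4/19)*log2(4/19) = 0.473248. H = 0.473248 + 0.506842 + 0.473248 + 0.341887 + 0.473248 = 2.2685

2.2685 bits


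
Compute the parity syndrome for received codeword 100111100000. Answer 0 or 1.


Syndrome = XOR of all bits = 1 XOR 0 XOR 0 XOR 1 XOR 1 XOR 1 XOR 1 XOR 0 XOR 0 XOR 0 XOR 0 XOR 0 = 1

1


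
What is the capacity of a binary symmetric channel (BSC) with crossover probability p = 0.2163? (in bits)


H(p) = -p*log2(p) - (1-p)*log2(1-p) = -0.2163*log2(0.2163) - 0.7837*log2(0.7837) = 0.477784 + 0.275570 = 0.7534. C = 1 - H(p) = 1 - 0.7534 = 0.2466

0.2466 bits


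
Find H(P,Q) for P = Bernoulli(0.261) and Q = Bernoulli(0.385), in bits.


H(P,Q) = -p*log2(q) - (1-p)*log2(1-q). -0.261*log2(0.385) = 0.359415; -0.739*log2(0.615) = 0.518292. H(P,Q) = 0.359415 + 0.518292 = 0.8777

0.8777 bits


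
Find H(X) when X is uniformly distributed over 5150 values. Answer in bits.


H = log2(n) = log2(5150) = 12.3304

12.3304 bits


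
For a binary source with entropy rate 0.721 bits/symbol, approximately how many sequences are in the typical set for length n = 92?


log2|A_typical| = nH = 92 * 0.721 = 66.332, so |A_typical| ~ 2^66.332 = 9.288e+19

9.288e+19


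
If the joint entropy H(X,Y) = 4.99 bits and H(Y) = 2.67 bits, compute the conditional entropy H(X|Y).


H(X|Y) = H(X,Y) - H(Y) = 4.99 - 2.67 = 2.32

2.32 bits


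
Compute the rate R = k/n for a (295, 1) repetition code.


Rate = k/n = 1/295

1/295


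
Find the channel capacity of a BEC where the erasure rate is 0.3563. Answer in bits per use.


C = 1 - epsilon = 1 - 0.3563 = 0.6437

0.6437 bits


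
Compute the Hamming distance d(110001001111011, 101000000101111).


Count differing positions: . ^ ^ . . ^ . . ^ . ^ . ^ . . = 6 differences

6


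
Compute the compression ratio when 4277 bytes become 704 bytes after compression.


Ratio = original / compressed = 4277 / 704 = 6.0753

6.0753


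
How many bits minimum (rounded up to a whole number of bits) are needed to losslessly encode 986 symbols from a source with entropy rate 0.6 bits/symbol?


Minimum bits >= n * H = 986 * 0.6 = 591.6, rounded up to a whole number of bits = 592

592 bits


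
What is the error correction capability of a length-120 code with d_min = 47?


Correction capability = floor((d-1)/2) = floor((47-1)/2) = 23

23 errors


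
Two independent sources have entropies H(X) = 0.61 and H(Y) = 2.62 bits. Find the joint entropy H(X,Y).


For independent variables, H(X,Y) = H(X) + H(Y) = 0.61 + 2.62 = 3.23

3.23 bits


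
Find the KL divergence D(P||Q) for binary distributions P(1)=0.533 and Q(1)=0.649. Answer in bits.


KL = p*log2(p/q) + (1-p)*log2((1-p)/(1-q)) = 0.533*log2(0.533/0.649) + 0.467*log2(0.467/0.351) = 0.041

0.041 bits


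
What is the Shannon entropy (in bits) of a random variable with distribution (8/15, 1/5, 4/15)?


H = -sum(p_i * log2(p_i)). Terms: -(8/15)*log2(8/15) = 0.483675; -(1/5)*log2(1/5) = 0.464386; -(4/15)*log2(4/15) = 0.508504. H = 0.483675 + 0.464386 + 0.508504 = 1.4566

1.4566 bits


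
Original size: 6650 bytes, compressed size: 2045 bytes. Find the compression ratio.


Ratio = original / compressed = 6650 / 2045 = 3.2518

3.2518


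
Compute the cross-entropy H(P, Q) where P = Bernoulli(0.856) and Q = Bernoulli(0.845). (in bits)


H(P,Q) = -p*log2(q) - (1-p)*log2(1-q). -0.856*log2(0.845) = 0.207988; -0.144*log2(0.155) = 0.387311. H(P,Q) = 0.207988 + 0.387311 = 0.5953

0.5953 bits


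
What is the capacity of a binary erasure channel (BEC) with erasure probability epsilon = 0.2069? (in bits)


C = 1 - epsilon = 1 - 0.2069 = 0.7931

0.7931 bits


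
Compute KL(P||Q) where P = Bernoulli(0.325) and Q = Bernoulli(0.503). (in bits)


KL = p*log2(p/q) + (1-p)*log2((1-p)/(1-q)) = 0.325*log2(0.325/0.503) + 0.675*log2(0.675/0.497) = 0.0933

0.0933 bits


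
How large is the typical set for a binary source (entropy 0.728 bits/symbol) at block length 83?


log2|A_typical| = nH = 83 * 0.728 = 60.424, so |A_typical| ~ 2^60.424 = 1.547e+18

1.547e+18


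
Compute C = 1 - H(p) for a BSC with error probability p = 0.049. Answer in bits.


H(p) = -p*log2(p) - (1-p)*log2(1-p) = -0.049*log2(0.049) - 0.951*log2(0.951) = 0.213203 + 0.068931 = 0.2821. C = 1 - H(p) = 1 - 0.2821 = 0.7179

0.7179 bits


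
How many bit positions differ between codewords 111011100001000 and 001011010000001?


Count differing positions: ^ ^ . . . . ^ ^ . . . ^ . . ^ = 6 differences

6


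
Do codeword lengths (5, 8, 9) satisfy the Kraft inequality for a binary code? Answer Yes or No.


Kraft sum = sum(2^(-l_i)) = 0.0371, need <= 1. Result: satisfied (a binary prefix-free code with these lengths exists)

Yes


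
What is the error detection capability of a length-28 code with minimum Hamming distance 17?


Detection capability = d_min - 1 = 17 - 1 = 16

16 errors


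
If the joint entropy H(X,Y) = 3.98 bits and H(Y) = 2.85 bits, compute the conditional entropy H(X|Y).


H(X|Y) = H(X,Y) - H(Y) = 3.98 - 2.85 = 1.13

1.13 bits


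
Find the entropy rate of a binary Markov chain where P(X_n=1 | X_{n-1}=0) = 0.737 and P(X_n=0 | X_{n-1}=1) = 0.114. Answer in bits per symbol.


Stationary distribution: pi_0 = p10/(p01+p10) = 0.134, pi_1 = 0.866. Entropy rate H' = pi_0*H(p01) + pi_1*H(p10) = 0.134*0.8312 + 0.866*0.5119 = 0.5546

0.5546 bits/symbol


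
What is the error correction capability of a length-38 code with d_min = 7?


Correction capability = floor((d-1)/2) = floor((7-1)/2) = 3

3 errors


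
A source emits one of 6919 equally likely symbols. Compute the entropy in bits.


H = log2(n) = log2(6919) = 12.7563

12.7563 bits


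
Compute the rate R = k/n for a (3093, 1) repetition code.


Rate = k/n = 1/3093

1/3093


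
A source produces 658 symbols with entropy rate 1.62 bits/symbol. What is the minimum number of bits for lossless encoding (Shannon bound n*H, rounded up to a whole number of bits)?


Minimum bits >= n * H = 658 * 1.62 = 1065.96, rounded up to a whole number of bits = 1066

1066 bits


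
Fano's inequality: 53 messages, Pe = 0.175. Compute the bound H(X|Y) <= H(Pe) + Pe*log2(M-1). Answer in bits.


H(Pe) = -Pe*log2(Pe) - (1-Pe)*log2(1-Pe) = -0.175*log2(0.175) - 0.825*log2(0.825) = 0.440050 + 0.228966 = 0.669. Pe*log2(M-1) = 0.175*log2(52) = 0.997577. Bound = H(Pe) + Pe*log2(M-1) = 0.440050 + 0.228966 + 0.997577 = 1.6666

1.6666 bits


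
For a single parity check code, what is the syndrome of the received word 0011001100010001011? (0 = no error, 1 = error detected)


Syndrome = XOR of all bits = 0 XOR 0 XOR 1 XOR 1 XOR 0 XOR 0 XOR 1 XOR 1 XOR 0 XOR 0 XOR 0 XOR 1 XOR 0 XOR 0 XOR 0 XOR 1 XOR 0 XOR 1 XOR 1 = 0

0


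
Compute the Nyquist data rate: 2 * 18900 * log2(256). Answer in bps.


Rate = 2 * B * log2(M) = 2 * 18900 * 8.0 = 302400.0

302400.0 bps


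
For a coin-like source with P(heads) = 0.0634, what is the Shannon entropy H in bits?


H = -p*log2(p) - (1-p)*log2(1-p). -0.0634*log2(0.0634) = 0.252292; -0.9366*log2(0.9366) = 0.088504. H = 0.252292 + 0.088504 = 0.3408

0.3408 bits


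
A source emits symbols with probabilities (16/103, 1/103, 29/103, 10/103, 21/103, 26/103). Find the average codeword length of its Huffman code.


Huffman construction (repeatedly merge the two least-probable nodes; each merge adds 1 bit to every symbol beneath it): 1/103 + 10/103 = 11/103; 11/103 + 16/103 = 27/103; 21/103 + 26/103 = 47/103; 27/103 + 29/103 = 56/103; 47/103 + 56/103 = 1. Resulting codeword lengths (in the order the probabilities were given): (3, 4, 2, 4, 2, 2). L_avg = sum(p_i * l_i) = 16/103*3 + 1/103*4 + 29/103*2 + 10/103*4 + 21/103*2 + 26/103*2 = 244/103 = 2.3689

2.3689 bits


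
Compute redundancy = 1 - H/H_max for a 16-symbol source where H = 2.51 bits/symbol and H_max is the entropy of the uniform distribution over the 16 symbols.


H_max = log2(K) = log2(16) = 4.0 bits/symbol. Redundancy = 1 - H/H_max = 1 - 2.51/4.0 = 1 - 0.6275 = 0.3725

0.3725


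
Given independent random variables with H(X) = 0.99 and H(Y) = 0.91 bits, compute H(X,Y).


For independent variables, H(X,Y) = H(X) + H(Y) = 0.99 + 0.91 = 1.9

1.9 bits


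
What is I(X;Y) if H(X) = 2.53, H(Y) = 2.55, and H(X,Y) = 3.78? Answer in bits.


I(X;Y) = H(X) + H(Y) - H(X,Y) = 2.53 + 2.55 - 3.78 = 1.3

1.3 bits


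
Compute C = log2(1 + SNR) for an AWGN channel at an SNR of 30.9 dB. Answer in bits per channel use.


SNR_linear = 10^(30.9/10) = 1230.2688; C = log2(1 + SNR_linear) = log2(1 + 1230.2688) = 10.2659

10.2659 bits/channel use


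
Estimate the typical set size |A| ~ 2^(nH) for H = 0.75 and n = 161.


log2|A_typical| = nH = 161 * 0.75 = 120.75, so |A_typical| ~ 2^120.75 = 2.235e+36

2.235e+36


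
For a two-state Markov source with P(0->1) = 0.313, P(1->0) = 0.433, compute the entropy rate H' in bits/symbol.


Stationary distribution: pi_0 = p10/(p01+p10) = 0.5804, pi_1 = 0.4196. Entropy rate H' = pi_0*H(p01) + pi_1*H(p10) = 0.5804*0.8966 + 0.4196*0.987 = 0.9345

0.9345 bits/symbol


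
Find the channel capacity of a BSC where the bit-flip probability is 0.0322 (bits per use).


H(p) = -p*log2(p) - (1-p)*log2(1-p) = -0.0322*log2(0.0322) - 0.9678*log2(0.9678) = 0.159609 + 0.045699 = 0.2053. C = 1 - H(p) = 1 - 0.2053 = 0.7947

0.7947 bits


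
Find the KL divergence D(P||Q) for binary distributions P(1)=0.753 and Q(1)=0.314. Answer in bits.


KL = p*log2(p/q) + (1-p)*log2((1-p)/(1-q)) = 0.753*log2(0.753/0.314) + 0.247*log2(0.247/0.686) = 0.5862

0.5862 bits


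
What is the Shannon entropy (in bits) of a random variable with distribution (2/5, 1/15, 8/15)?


H = -sum(p_i * log2(p_i)). Terms: -(2/5)*log2(2/5) = 0.528771; -(1/15)*log2(1/15) = 0.260459; -(8/15)*log2(8/15) = 0.483675. H = 0.528771 + 0.260459 + 0.483675 = 1.2729

1.2729 bits


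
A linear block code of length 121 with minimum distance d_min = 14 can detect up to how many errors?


Detection capability = d_min - 1 = 14 - 1 = 13

13 errors


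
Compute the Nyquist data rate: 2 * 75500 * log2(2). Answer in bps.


Rate = 2 * B * log2(M) = 2 * 75500 * 1.0 = 151000.0

151000.0 bps


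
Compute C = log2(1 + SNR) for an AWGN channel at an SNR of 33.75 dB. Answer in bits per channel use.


SNR_linear = 10^(33.75/10) = 2371.3737; C = log2(1 + SNR_linear) = log2(1 + 2371.3737) = 11.2121

11.2121 bits/channel use


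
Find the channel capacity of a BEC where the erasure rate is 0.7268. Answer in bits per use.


C = 1 - epsilon = 1 - 0.7268 = 0.2732

0.2732 bits


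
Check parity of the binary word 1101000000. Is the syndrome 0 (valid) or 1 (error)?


Syndrome = XOR of all bits = 1 XOR 1 XOR 0 XOR 1 XOR 0 XOR 0 XOR 0 XOR 0 XOR 0 XOR 0 = 1

1


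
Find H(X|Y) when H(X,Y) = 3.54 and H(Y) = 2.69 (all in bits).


H(X|Y) = H(X,Y) - H(Y) = 3.54 - 2.69 = 0.85

0.85 bits


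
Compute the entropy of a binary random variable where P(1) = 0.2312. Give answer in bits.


H = -p*log2(p) - (1-p)*log2(1-p). -0.2312*log2(0.2312) = 0.488476; -0.7688*log2(0.7688) = 0.291621. H = 0.488476 + 0.291621 = 0.7801

0.7801 bits


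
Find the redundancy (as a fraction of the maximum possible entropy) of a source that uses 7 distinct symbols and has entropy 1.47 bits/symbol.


H_max = log2(K) = log2(7) = 2.8074 bits/symbol. Redundancy = 1 - H/H_max = 1 - 1.47/2.8074 = 1 - 0.5236 = 0.4764

0.4764


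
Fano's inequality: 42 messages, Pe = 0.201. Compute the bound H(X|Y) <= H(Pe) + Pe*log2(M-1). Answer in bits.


H(Pe) = -Pe*log2(Pe) - (1-Pe)*log2(1-Pe) = -0.201*log2(0.201) - 0.799*log2(0.799) = 0.465261 + 0.258662 = 0.7239. Pe*log2(M-1) = 0.201*log2(41) = 1.076868. Bound = H(Pe) + Pe*log2(M-1) = 0.465261 + 0.258662 + 1.076868 = 1.8008

1.8008 bits


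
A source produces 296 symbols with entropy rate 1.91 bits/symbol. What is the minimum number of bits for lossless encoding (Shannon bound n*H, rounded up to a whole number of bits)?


Minimum bits >= n * H = 296 * 1.91 = 565.36, rounded up to a whole number of bits = 566

566 bits


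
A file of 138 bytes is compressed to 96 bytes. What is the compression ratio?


Ratio = original / compressed = 138 / 96 = 1.4375

1.4375


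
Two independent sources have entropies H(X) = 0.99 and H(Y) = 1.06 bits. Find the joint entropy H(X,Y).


For independent variables, H(X,Y) = H(X) + H(Y) = 0.99 + 1.06 = 2.05

2.05 bits


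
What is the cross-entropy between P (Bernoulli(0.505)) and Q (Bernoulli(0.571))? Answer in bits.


H(P,Q) = -p*log2(q) - (1-p)*log2(1-q). -0.505*log2(0.571) = 0.408261; -0.495*log2(0.429) = 0.604370. H(P,Q) = 0.408261 + 0.604370 = 1.0126

1.0126 bits


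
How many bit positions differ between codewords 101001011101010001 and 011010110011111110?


Count differing positions: ^ ^ . . ^ ^ ^ . ^ ^ ^ . ^ . ^ ^ ^ ^ = 13 differences

13


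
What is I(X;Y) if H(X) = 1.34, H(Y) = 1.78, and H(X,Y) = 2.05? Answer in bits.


I(X;Y) = H(X) + H(Y) - H(X,Y) = 1.34 + 1.78 - 2.05 = 1.07

1.07 bits


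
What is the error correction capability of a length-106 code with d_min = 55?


Correction capability = floor((d-1)/2) = floor((55-1)/2) = 27

27 errors


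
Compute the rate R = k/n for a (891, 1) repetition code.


Rate = k/n = 1/891

1/891


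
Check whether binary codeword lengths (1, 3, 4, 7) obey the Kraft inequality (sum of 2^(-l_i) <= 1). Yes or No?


Kraft sum = sum(2^(-l_i)) = 0.6953, need <= 1. Result: satisfied (a binary prefix-free code with these lengths exists)

Yes


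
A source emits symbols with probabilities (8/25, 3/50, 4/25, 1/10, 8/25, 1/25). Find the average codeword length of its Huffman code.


Huffman construction (repeatedly merge the two least-probable nodes; each merge adds 1 bit to every symbol beneath it): 1/25 + 3/50 = 1/10; 1/10 + 1/10 = 1/5; 4/25 + 1/5 = 9/25; 8/25 + 8/25 = 16/25; 9/25 + 16/25 = 1. Resulting codeword lengths (in the order the probabilities were given): (2, 4, 2, 3, 2, 4). L_avg = sum(p_i * l_i) = 8/25*2 + 3/50*4 + 4/25*2 + 1/10*3 + 8/25*2 + 1/25*4 = 23/10 = 2.3

2.3 bits


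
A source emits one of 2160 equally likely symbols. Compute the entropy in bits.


H = log2(n) = log2(2160) = 11.0768

11.0768 bits


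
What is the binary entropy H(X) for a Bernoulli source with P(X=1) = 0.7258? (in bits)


H = -p*log2(p) - (1-p)*log2(1-p). -0.7258*log2(0.7258) = 0.335578; -0.2742*log2(0.2742) = 0.511849. H = 0.335578 + 0.511849 = 0.8474

0.8474 bits


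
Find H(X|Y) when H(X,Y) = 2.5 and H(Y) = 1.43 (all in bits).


H(X|Y) = H(X,Y) - H(Y) = 2.5 - 1.43 = 1.07

1.07 bits


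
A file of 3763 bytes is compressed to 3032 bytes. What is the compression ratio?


Ratio = original / compressed = 3763 / 3032 = 1.2411

1.2411


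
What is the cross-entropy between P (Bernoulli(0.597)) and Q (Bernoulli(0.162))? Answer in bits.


H(P,Q) = -p*log2(q) - (1-p)*log2(1-q). -0.597*log2(0.162) = 1.567683; -0.403*log2(0.838) = 0.102756. H(P,Q) = 1.567683 + 0.102756 = 1.6704

1.6704 bits


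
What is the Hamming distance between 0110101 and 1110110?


Count differing positions: ^ . . . . ^ ^ = 3 differences

3


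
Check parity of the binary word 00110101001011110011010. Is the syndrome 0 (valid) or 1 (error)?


Syndrome = XOR of all bits = 0 XOR 0 XOR 1 XOR 1 XOR 0 XOR 1 XOR 0 XOR 1 XOR 0 XOR 0 XOR 1 XOR 0 XOR 1 XOR 1 XOR 1 XOR 1 XOR 0 XOR 0 XOR 1 XOR 1 XOR 0 XOR 1 XOR 0 = 0

0


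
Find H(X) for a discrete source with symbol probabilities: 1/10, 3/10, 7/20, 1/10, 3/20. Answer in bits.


H = -sum(p_i * log2(p_i)). Terms: -(1/10)*log2(1/10) = 0.332193; -(3/10)*log2(3/10) = 0.521090; -(7/20)*log2(7/20) = 0.530101; -(1/10)*log2(1/10) = 0.332193; -(3/20)*log2(3/20) = 0.410545. H = 0.332193 + 0.521090 + 0.530101 + 0.332193 + 0.410545 = 2.1261

2.1261 bits


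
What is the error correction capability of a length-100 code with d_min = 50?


Correction capability = floor((d-1)/2) = floor((50-1)/2) = 24

24 errors


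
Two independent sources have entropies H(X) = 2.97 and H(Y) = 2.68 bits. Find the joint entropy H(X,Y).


For independent variables, H(X,Y) = H(X) + H(Y) = 2.97 + 2.68 = 5.65

5.65 bits


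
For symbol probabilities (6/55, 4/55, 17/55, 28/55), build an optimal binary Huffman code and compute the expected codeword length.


Huffman construction (repeatedly merge the two least-probable nodes; each merge adds 1 bit to every symbol beneath it): 4/55 + 6/55 = 2/11; 2/11 + 17/55 = 27/55; 27/55 + 28/55 = 1. Resulting codeword lengths (in the order the probabilities were given): (3, 3, 2, 1). L_avg = sum(p_i * l_i) = 6/55*3 + 4/55*3 + 17/55*2 + 28/55*1 = 92/55 = 1.6727

1.6727 bits


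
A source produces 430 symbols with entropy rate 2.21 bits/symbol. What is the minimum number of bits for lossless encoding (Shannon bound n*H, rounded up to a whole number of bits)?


Minimum bits >= n * H = 430 * 2.21 = 950.3, rounded up to a whole number of bits = 951

951 bits


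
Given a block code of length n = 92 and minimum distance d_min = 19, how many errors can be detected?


Detection capability = d_min - 1 = 19 - 1 = 18

18 errors


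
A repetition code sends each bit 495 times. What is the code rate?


Rate = k/n = 1/495

1/495


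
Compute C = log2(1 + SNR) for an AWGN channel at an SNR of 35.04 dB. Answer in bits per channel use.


SNR_linear = 10^(35.04/10) = 3191.5379; C = log2(1 + SNR_linear) = log2(1 + 3191.5379) = 11.6405

11.6405 bits/channel use


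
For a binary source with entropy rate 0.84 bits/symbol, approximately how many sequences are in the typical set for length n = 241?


log2|A_typical| = nH = 241 * 0.84 = 202.44, so |A_typical| ~ 2^202.44 = 8.720e+60

8.720e+60


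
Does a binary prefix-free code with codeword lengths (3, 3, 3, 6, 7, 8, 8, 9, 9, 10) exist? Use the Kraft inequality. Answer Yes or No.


Kraft sum = sum(2^(-l_i)) = 0.4111, need <= 1. Result: satisfied (a binary prefix-free code with these lengths exists)

Yes


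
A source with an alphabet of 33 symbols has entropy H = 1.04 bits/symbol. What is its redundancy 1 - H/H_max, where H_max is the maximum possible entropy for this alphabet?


H_max = log2(K) = log2(33) = 5.0444 bits/symbol. Redundancy = 1 - H/H_max = 1 - 1.04/5.0444 = 1 - 0.2062 = 0.7938

0.7938


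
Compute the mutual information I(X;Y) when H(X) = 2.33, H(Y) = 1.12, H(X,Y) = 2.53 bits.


I(X;Y) = H(X) + H(Y) - H(X,Y) = 2.33 + 1.12 - 2.53 = 0.92

0.92 bits


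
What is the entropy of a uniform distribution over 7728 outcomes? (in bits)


H = log2(n) = log2(7728) = 12.9159

12.9159 bits


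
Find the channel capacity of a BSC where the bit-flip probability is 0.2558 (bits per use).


H(p) = -p*log2(p) - (1-p)*log2(1-p) = -0.2558*log2(0.2558) - 0.7442*log2(0.7442) = 0.503136 + 0.317206 = 0.8203. C = 1 - H(p) = 1 - 0.8203 = 0.1797

0.1797 bits


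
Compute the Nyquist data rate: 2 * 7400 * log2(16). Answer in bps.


Rate = 2 * B * log2(M) = 2 * 7400 * 4.0 = 59200.0

59200.0 bps


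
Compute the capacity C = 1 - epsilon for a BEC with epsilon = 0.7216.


C = 1 - epsilon = 1 - 0.7216 = 0.2784

0.2784 bits


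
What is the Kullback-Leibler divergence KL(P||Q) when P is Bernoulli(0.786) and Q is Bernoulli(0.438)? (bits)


KL = p*log2(p/q) + (1-p)*log2((1-p)/(1-q)) = 0.786*log2(0.786/0.438) + 0.214*log2(0.214/0.562) = 0.365

0.365 bits


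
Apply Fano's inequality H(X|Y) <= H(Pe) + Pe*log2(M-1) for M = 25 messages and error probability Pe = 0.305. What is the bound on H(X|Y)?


H(Pe) = -Pe*log2(Pe) - (1-Pe)*log2(1-Pe) = -0.305*log2(0.305) - 0.695*log2(0.695) = 0.522501 + 0.364816 = 0.8873. Pe*log2(M-1) = 0.305*log2(24) = 1.398414. Bound = H(Pe) + Pe*log2(M-1) = 0.522501 + 0.364816 + 1.398414 = 2.2857

2.2857 bits


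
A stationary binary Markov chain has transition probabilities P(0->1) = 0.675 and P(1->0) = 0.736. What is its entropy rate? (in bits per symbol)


Stationary distribution: pi_0 = p10/(p01+p10) = 0.5216, pi_1 = 0.4784. Entropy rate H' = pi_0*H(p01) + pi_1*H(p10) = 0.5216*0.9097 + 0.4784*0.8327 = 0.8729

0.8729 bits/symbol


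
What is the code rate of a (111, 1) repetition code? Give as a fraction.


Rate = k/n = 1/111

1/111


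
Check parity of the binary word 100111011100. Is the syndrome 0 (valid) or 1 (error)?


Syndrome = XOR of all bits = 1 XOR 0 XOR 0 XOR 1 XOR 1 XOR 1 XOR 0 XOR 1 XOR 1 XOR 1 XOR 0 XOR 0 = 1

1


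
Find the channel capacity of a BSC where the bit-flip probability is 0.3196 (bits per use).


H(p) = -p*log2(p) - (1-p)*log2(1-p) = -0.3196*log2(0.3196) - 0.6804*log2(0.6804) = 0.525953 + 0.377993 = 0.9039. C = 1 - H(p) = 1 - 0.9039 = 0.0961

0.0961 bits


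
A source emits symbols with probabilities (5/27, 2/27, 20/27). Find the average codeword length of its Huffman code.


Huffman construction (repeatedly merge the two least-probable nodes; each merge adds 1 bit to every symbol beneath it): 2/27 + 5/27 = 7/27; 7/27 + 20/27 = 1. Resulting codeword lengths (in the order the probabilities were given): (2, 2, 1). L_avg = sum(p_i * l_i) = 5/27*2 + 2/27*2 + 20/27*1 = 34/27 = 1.2593

1.2593 bits


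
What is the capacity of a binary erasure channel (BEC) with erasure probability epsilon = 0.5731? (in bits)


C = 1 - epsilon = 1 - 0.5731 = 0.4269

0.4269 bits


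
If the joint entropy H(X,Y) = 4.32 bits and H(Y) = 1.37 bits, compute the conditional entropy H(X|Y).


H(X|Y) = H(X,Y) - H(Y) = 4.32 - 1.37 = 2.95

2.95 bits


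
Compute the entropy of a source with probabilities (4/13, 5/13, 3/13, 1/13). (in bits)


H = -sum(p_i * log2(p_i)). Terms: -(4/13)*log2(4/13) = 0.523212; -(5/13)*log2(5/13) = 0.530197; -(3/13)*log2(3/13) = 0.488187; -(1/13)*log2(1/13) = 0.284649. H = 0.523212 + 0.530197 + 0.488187 + 0.284649 = 1.8262

1.8262 bits


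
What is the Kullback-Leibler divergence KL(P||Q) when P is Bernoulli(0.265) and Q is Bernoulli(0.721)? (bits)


KL = p*log2(p/q) + (1-p)*log2((1-p)/(1-q)) = 0.265*log2(0.265/0.721) + 0.735*log2(0.735/0.279) = 0.6445

0.6445 bits


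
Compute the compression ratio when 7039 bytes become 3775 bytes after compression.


Ratio = original / compressed = 7039 / 3775 = 1.8646

1.8646


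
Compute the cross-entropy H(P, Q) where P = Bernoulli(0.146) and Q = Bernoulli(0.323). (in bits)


H(P,Q) = -p*log2(q) - (1-p)*log2(1-q). -0.146*log2(0.323) = 0.238038; -0.854*log2(0.677) = 0.480608. H(P,Q) = 0.238038 + 0.480608 = 0.7186

0.7186 bits


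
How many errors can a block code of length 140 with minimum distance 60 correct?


Correction capability = floor((d-1)/2) = floor((60-1)/2) = 29

29 errors


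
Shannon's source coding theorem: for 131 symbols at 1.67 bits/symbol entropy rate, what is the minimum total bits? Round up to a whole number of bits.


Minimum bits >= n * H = 131 * 1.67 = 218.77, rounded up to a whole number of bits = 219

219 bits


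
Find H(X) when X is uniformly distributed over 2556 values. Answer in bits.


H = log2(n) = log2(2556) = 11.3197

11.3197 bits


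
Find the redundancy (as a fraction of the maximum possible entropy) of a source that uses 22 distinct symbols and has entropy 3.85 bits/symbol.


H_max = log2(K) = log2(22) = 4.4594 bits/symbol. Redundancy = 1 - H/H_max = 1 - 3.85/4.4594 = 1 - 0.8633 = 0.1367

0.1367


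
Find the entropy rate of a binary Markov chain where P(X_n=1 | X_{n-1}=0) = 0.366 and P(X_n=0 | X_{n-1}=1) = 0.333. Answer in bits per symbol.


Stationary distribution: pi_0 = p10/(p01+p10) = 0.4764, pi_1 = 0.5236. Entropy rate H' = pi_0*H(p01) + pi_1*H(p10) = 0.4764*0.9476 + 0.5236*0.918 = 0.9321

0.9321 bits/symbol


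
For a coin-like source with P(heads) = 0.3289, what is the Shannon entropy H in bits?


H = -p*log2(p) - (1-p)*log2(1-p). -0.3289*log2(0.3289) = 0.527647; -0.6711*log2(0.6711) = 0.386151. H = 0.527647 + 0.386151 = 0.9138

0.9138 bits


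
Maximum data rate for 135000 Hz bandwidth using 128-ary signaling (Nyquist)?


Rate = 2 * B * log2(M) = 2 * 135000 * 7.0 = 1890000.0

1890000.0 bps


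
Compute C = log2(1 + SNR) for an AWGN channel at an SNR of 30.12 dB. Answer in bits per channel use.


SNR_linear = 10^(30.12/10) = 1028.0163; C = log2(1 + SNR_linear) = log2(1 + 1028.0163) = 10.0071

10.0071 bits/channel use
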